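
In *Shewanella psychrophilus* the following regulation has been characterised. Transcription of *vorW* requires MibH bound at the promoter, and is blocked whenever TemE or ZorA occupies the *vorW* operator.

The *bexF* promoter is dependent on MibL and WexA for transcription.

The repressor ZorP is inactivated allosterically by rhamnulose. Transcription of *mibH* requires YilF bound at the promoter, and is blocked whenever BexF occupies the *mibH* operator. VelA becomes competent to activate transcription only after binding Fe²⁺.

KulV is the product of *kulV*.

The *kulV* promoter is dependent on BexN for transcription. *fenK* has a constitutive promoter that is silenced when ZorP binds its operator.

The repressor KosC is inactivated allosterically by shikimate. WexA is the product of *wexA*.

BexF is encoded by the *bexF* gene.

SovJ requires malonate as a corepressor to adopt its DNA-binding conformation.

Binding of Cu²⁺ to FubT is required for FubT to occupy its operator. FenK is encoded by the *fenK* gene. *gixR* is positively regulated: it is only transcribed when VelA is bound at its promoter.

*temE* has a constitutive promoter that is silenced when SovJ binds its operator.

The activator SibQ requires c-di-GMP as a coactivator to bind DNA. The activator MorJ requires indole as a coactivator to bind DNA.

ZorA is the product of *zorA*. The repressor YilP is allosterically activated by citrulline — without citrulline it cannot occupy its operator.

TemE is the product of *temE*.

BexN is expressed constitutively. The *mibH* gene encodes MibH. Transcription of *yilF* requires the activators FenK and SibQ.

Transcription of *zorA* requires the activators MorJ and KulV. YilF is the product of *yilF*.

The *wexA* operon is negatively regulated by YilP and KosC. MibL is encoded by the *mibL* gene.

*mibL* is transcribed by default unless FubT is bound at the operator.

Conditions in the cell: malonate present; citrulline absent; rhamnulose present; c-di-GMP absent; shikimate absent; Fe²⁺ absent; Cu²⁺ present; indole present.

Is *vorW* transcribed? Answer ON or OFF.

OFF

Cu²⁺ is present, so FubT is active.
With repressor FubT bound, *mibL* is not transcribed.
So MibL is not produced.
Citrulline is absent, so YilP is inactive.
Shikimate is absent, so KosC is active.
With repressor KosC bound, *wexA* is not transcribed.
So WexA is not produced.
Required activator MibL is absent, so *bexF* is not transcribed.
So BexF is not produced.
Rhamnulose is present, so ZorP is inactive.
With no repressor bound, *fenK* is transcribed.
So FenK is produced and active.
c-di-GMP is absent, so SibQ is inactive.
Required activator SibQ is absent, so *yilF* is not transcribed.
So YilF is not produced.
Required activator YilF is absent, so *mibH* is not transcribed.
So MibH is not produced.
Malonate is present, so SovJ is active.
With repressor SovJ bound, *temE* is not transcribed.
So TemE is not produced.
Indole is present, so MorJ is active.
BexN is produced constitutively and is active.
No repressor is bound and BexN is active, so *kulV* is transcribed.
So KulV is produced and active.
No repressor is bound and MorJ and KulV are active, so *zorA* is transcribed.
So ZorA is produced and active.
With repressor ZorA bound, *vorW* is not transcribed.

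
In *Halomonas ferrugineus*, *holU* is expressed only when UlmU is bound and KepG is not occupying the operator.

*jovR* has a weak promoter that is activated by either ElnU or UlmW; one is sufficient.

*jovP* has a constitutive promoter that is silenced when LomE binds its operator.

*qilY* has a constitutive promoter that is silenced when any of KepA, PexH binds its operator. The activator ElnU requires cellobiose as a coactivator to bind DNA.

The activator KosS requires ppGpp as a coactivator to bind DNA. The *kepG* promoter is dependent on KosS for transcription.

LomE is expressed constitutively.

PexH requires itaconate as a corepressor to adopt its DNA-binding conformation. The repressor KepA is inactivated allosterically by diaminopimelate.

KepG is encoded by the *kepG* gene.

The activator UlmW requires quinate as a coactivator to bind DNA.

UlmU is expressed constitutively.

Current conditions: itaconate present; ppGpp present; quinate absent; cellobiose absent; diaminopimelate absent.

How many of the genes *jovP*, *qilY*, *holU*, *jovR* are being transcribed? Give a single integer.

LomE is produced constitutively and is active.
With repressor LomE bound, *jovP* is not transcribed.
→ *jovP* is OFF.
Diaminopimelate is absent, so KepA is active.
Itaconate is present, so PexH is active.
With repressor KepA bound, *qilY* is not transcribed.
→ *qilY* is OFF.
UlmU is produced constitutively and is active.
ppGpp is present, so KosS is active.
No repressor is bound and KosS is active, so *kepG* is transcribed.
So KepG is produced and active.
With repressor KepG bound, *holU* is not transcribed.
→ *holU* is OFF.
Cellobiose is absent, so ElnU is inactive.
Quinate is absent, so UlmW is inactive.
No activator is available at the *jovR* promoter, so *jovR* is not transcribed.
→ *jovR* is OFF.
0 of the 4 genes are transcribed.

0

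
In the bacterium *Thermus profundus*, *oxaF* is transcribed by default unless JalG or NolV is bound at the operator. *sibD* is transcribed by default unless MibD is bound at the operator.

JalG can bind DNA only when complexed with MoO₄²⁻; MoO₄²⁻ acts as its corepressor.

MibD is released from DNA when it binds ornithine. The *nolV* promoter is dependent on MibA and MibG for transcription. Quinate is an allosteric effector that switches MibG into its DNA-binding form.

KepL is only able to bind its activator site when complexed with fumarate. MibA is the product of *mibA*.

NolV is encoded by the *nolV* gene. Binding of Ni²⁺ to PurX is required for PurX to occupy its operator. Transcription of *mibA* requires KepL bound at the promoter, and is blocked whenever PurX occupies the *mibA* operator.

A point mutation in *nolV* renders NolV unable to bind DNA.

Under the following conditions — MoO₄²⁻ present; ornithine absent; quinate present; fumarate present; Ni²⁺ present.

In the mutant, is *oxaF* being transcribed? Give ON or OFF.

OFF

MoO₄²⁻ is present, so JalG is active.
NolV is non-functional in this strain, so it has no effect.
With repressor JalG bound, *oxaF* is not transcribed.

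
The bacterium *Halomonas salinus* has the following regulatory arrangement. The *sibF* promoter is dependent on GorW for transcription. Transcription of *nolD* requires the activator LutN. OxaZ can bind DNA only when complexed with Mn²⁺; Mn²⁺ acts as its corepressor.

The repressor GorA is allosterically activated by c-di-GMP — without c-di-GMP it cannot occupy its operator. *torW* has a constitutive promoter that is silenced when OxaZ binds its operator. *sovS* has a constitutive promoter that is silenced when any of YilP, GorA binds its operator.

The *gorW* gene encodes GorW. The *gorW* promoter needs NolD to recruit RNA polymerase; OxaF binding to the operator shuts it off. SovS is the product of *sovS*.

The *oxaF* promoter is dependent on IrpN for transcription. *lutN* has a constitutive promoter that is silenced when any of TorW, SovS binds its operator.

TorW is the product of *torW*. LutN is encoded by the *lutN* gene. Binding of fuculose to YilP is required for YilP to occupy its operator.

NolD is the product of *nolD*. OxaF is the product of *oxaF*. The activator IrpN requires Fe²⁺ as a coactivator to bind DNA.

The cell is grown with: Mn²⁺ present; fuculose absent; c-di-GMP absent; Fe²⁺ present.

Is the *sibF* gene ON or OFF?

OFF

Mn²⁺ is present, so OxaZ is active.
With repressor OxaZ bound, *torW* is not transcribed.
So TorW is not produced.
Fuculose is absent, so YilP is inactive.
c-di-GMP is absent, so GorA is inactive.
With no repressor bound, *sovS* is transcribed.
So SovS is produced and active.
With repressor SovS bound, *lutN* is not transcribed.
So LutN is not produced.
Required activator LutN is absent, so *nolD* is not transcribed.
So NolD is not produced.
Fe²⁺ is present, so IrpN is active.
No repressor is bound and IrpN is active, so *oxaF* is transcribed.
So OxaF is produced and active.
With repressor OxaF bound, *gorW* is not transcribed.
So GorW is not produced.
Required activator GorW is absent, so *sibF* is not transcribed.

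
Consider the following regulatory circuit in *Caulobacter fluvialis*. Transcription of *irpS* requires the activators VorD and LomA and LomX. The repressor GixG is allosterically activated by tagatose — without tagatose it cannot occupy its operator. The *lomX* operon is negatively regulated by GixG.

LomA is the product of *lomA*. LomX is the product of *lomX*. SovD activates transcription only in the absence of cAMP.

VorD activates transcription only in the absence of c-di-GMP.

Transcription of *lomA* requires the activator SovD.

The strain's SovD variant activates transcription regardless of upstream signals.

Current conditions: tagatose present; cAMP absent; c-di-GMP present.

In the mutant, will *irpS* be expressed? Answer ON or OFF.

c-di-GMP is present, so VorD is inactive.
SovD is constitutively active in this strain.
No repressor is bound and SovD is active, so *lomA* is transcribed.
So LomA is produced and active.
Tagatose is present, so GixG is active.
With repressor GixG bound, *lomX* is not transcribed.
So LomX is not produced.
Required activator VorD is absent, so *irpS* is not transcribed.

OFF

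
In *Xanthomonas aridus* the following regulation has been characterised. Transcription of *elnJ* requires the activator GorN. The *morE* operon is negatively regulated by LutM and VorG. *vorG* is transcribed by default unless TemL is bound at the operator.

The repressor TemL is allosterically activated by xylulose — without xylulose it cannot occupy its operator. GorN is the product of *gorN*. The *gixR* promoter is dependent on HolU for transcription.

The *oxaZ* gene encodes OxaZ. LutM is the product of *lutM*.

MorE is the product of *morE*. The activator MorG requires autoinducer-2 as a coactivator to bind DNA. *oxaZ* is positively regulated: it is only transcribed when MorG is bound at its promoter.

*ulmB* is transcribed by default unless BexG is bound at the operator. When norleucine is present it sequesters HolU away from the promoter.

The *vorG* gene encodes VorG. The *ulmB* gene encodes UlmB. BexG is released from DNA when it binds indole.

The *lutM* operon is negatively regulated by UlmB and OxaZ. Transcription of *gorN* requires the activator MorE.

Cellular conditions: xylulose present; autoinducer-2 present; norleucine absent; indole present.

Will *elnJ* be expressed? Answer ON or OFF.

ON

Indole is present, so BexG is inactive.
With no repressor bound, *ulmB* is transcribed.
So UlmB is produced and active.
Autoinducer-2 is present, so MorG is active.
No repressor is bound and MorG is active, so *oxaZ* is transcribed.
So OxaZ is produced and active.
With repressor UlmB bound, *lutM* is not transcribed.
So LutM is not produced.
Xylulose is present, so TemL is active.
With repressor TemL bound, *vorG* is not transcribed.
So VorG is not produced.
With no repressor bound, *morE* is transcribed.
So MorE is produced and active.
No repressor is bound and MorE is active, so *gorN* is transcribed.
So GorN is produced and active.
No repressor is bound and GorN is active, so *elnJ* is transcribed.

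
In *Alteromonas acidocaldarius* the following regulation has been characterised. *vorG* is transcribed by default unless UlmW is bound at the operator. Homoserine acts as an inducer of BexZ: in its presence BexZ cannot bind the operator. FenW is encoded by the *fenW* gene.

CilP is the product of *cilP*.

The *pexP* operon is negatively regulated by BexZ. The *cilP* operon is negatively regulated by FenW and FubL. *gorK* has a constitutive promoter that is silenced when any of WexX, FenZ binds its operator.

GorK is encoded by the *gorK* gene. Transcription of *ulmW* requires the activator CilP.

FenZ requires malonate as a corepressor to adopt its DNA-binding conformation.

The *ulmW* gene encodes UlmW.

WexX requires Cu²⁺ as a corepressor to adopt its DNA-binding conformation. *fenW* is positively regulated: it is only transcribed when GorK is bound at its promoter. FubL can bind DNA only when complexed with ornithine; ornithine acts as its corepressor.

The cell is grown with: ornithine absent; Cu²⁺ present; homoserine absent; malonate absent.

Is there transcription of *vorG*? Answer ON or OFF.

OFF

Cu²⁺ is present, so WexX is active.
Malonate is absent, so FenZ is inactive.
With repressor WexX bound, *gorK* is not transcribed.
So GorK is not produced.
Required activator GorK is absent, so *fenW* is not transcribed.
So FenW is not produced.
Ornithine is absent, so FubL is inactive.
With no repressor bound, *cilP* is transcribed.
So CilP is produced and active.
No repressor is bound and CilP is active, so *ulmW* is transcribed.
So UlmW is produced and active.
With repressor UlmW bound, *vorG* is not transcribed.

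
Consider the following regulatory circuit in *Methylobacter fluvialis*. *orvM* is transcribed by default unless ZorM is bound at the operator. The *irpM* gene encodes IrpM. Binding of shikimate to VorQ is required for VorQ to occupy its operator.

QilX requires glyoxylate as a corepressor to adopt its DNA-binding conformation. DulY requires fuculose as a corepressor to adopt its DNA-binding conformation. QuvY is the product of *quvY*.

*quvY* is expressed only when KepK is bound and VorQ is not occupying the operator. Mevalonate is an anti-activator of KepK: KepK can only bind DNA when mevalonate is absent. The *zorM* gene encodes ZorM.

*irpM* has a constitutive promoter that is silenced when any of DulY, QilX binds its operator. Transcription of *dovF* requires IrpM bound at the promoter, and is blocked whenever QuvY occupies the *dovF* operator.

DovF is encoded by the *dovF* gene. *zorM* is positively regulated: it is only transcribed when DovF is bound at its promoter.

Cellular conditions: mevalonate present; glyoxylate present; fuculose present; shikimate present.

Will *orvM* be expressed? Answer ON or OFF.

Fuculose is present, so DulY is active.
Glyoxylate is present, so QilX is active.
With repressor DulY bound, *irpM* is not transcribed.
So IrpM is not produced.
Shikimate is present, so VorQ is active.
Mevalonate is present, so KepK is inactive.
With repressor VorQ bound, *quvY* is not transcribed.
So QuvY is not produced.
Required activator IrpM is absent, so *dovF* is not transcribed.
So DovF is not produced.
Required activator DovF is absent, so *zorM* is not transcribed.
So ZorM is not produced.
With no repressor bound, *orvM* is transcribed.

ON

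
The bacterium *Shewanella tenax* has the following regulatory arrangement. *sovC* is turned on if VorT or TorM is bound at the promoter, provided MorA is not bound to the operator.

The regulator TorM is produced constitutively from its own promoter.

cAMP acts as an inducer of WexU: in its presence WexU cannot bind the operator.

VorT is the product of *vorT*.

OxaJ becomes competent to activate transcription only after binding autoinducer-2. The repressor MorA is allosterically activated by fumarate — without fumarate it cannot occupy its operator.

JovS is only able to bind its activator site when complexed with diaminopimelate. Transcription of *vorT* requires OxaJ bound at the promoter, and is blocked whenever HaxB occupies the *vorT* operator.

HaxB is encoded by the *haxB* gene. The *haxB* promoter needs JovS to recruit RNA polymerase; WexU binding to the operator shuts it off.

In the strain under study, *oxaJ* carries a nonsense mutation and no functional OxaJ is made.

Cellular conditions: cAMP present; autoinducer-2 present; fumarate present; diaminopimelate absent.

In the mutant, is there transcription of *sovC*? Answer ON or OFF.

OFF

Diaminopimelate is absent, so JovS is inactive.
cAMP is present, so WexU is inactive.
Required activator JovS is absent, so *haxB* is not transcribed.
So HaxB is not produced.
OxaJ is non-functional in this strain, so it has no effect.
Required activator OxaJ is absent, so *vorT* is not transcribed.
So VorT is not produced.
Fumarate is present, so MorA is active.
TorM is produced constitutively and is active.
With repressor MorA bound, *sovC* is not transcribed.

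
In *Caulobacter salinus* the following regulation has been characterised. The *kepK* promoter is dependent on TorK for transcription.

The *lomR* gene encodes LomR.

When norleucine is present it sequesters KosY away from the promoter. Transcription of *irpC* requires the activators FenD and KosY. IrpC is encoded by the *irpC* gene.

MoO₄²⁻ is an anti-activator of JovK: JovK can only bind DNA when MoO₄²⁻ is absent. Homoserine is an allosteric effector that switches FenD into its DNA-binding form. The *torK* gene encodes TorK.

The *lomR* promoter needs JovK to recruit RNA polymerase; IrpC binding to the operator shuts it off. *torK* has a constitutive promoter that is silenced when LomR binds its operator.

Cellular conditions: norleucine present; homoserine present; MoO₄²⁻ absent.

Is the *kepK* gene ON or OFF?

Homoserine is present, so FenD is active.
Norleucine is present, so KosY is inactive.
Required activator KosY is absent, so *irpC* is not transcribed.
So IrpC is not produced.
MoO₄²⁻ is absent, so JovK is active.
No repressor is bound and JovK is active, so *lomR* is transcribed.
So LomR is produced and active.
With repressor LomR bound, *torK* is not transcribed.
So TorK is not produced.
Required activator TorK is absent, so *kepK* is not transcribed.

OFF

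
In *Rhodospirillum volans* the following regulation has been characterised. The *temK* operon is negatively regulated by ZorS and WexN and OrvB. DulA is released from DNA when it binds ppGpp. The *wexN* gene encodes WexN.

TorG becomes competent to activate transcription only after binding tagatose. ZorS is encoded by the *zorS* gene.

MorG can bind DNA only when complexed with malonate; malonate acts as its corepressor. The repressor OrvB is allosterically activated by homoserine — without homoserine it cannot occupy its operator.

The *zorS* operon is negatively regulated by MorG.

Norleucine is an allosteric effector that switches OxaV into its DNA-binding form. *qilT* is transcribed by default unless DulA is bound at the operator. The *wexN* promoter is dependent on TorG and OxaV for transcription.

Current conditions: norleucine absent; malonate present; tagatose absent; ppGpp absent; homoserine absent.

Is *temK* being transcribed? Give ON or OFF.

Malonate is present, so MorG is active.
With repressor MorG bound, *zorS* is not transcribed.
So ZorS is not produced.
Tagatose is absent, so TorG is inactive.
Norleucine is absent, so OxaV is inactive.
Required activator TorG is absent, so *wexN* is not transcribed.
So WexN is not produced.
Homoserine is absent, so OrvB is inactive.
With no repressor bound, *temK* is transcribed.

ON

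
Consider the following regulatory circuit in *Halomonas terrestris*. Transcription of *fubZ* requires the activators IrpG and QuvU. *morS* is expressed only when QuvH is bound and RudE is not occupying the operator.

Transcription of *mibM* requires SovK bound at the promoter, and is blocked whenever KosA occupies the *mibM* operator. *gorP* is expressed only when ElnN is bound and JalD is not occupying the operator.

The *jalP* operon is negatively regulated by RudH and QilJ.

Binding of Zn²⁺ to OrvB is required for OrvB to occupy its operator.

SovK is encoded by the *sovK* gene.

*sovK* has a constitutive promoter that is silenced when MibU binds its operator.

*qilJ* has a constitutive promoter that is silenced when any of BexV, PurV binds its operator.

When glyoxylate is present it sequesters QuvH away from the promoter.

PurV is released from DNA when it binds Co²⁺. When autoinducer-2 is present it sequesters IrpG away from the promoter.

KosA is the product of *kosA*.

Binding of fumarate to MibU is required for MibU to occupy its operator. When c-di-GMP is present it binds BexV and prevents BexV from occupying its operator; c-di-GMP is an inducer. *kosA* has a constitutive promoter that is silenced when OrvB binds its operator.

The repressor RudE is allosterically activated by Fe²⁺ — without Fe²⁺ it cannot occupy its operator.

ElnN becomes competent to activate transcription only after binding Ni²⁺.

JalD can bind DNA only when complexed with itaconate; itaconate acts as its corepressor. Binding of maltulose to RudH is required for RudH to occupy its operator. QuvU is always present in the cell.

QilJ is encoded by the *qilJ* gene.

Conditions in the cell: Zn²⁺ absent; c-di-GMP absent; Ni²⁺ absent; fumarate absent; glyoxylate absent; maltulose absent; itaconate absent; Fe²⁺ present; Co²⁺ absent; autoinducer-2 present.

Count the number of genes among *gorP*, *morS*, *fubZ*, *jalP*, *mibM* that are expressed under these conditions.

Ni²⁺ is absent, so ElnN is inactive.
Itaconate is absent, so JalD is inactive.
Required activator ElnN is absent, so *gorP* is not transcribed.
→ *gorP* is OFF.
Fe²⁺ is present, so RudE is active.
Glyoxylate is absent, so QuvH is active.
With repressor RudE bound, *morS* is not transcribed.
→ *morS* is OFF.
Autoinducer-2 is present, so IrpG is inactive.
QuvU is produced constitutively and is active.
Required activator IrpG is absent, so *fubZ* is not transcribed.
→ *fubZ* is OFF.
Maltulose is absent, so RudH is inactive.
c-di-GMP is absent, so BexV is active.
Co²⁺ is absent, so PurV is active.
With repressor BexV bound, *qilJ* is not transcribed.
So QilJ is not produced.
With no repressor bound, *jalP* is transcribed.
→ *jalP* is ON.
Fumarate is absent, so MibU is inactive.
With no repressor bound, *sovK* is transcribed.
So SovK is produced and active.
Zn²⁺ is absent, so OrvB is inactive.
With no repressor bound, *kosA* is transcribed.
So KosA is produced and active.
With repressor KosA bound, *mibM* is not transcribed.
→ *mibM* is OFF.
1 of the 5 genes is transcribed.

1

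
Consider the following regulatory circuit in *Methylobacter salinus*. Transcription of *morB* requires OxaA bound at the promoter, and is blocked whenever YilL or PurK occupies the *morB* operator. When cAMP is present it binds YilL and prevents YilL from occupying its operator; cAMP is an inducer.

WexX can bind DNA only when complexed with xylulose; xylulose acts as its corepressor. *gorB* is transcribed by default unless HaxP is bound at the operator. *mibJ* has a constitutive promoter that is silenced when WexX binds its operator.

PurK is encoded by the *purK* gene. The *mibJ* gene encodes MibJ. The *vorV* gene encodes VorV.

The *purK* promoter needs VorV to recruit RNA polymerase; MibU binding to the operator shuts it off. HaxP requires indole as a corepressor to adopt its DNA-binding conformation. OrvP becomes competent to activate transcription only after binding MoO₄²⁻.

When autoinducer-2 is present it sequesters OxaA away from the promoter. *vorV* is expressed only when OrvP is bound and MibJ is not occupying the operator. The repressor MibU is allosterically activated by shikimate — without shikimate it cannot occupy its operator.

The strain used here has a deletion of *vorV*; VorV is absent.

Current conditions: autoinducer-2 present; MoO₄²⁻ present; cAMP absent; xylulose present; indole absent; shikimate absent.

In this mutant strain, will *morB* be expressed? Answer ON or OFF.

OFF

cAMP is absent, so YilL is active.
Autoinducer-2 is present, so OxaA is inactive.
VorV is non-functional in this strain, so it has no effect.
Shikimate is absent, so MibU is inactive.
Required activator VorV is absent, so *purK* is not transcribed.
So PurK is not produced.
With repressor YilL bound, *morB* is not transcribed.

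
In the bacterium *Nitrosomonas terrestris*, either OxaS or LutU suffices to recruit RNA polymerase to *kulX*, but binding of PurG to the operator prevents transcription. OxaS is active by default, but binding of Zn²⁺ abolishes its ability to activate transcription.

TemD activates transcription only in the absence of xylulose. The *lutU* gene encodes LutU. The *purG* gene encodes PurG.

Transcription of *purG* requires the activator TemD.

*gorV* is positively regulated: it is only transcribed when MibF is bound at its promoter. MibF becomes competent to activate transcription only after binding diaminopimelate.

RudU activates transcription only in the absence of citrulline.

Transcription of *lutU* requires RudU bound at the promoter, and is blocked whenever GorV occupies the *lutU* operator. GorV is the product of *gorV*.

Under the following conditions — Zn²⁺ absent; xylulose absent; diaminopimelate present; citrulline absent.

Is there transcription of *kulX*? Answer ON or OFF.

Zn²⁺ is absent, so OxaS is active.
Diaminopimelate is present, so MibF is active.
No repressor is bound and MibF is active, so *gorV* is transcribed.
So GorV is produced and active.
Citrulline is absent, so RudU is active.
With repressor GorV bound, *lutU* is not transcribed.
So LutU is not produced.
Xylulose is absent, so TemD is active.
No repressor is bound and TemD is active, so *purG* is transcribed.
So PurG is produced and active.
With repressor PurG bound, *kulX* is not transcribed.

OFF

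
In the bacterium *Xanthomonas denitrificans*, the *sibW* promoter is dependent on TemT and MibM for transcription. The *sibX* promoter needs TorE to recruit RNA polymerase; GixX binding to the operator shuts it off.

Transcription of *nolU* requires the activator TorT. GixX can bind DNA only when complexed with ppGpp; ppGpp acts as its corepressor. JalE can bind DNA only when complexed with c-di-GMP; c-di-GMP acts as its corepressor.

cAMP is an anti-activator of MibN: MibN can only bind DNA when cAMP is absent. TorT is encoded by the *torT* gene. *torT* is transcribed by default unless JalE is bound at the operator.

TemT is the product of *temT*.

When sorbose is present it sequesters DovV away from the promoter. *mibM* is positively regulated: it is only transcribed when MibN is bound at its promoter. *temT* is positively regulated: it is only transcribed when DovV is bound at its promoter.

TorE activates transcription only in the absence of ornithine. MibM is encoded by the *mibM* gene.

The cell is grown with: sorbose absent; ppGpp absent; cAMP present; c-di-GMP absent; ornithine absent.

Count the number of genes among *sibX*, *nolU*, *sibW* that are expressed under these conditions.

Ornithine is absent, so TorE is active.
ppGpp is absent, so GixX is inactive.
No repressor is bound and TorE is active, so *sibX* is transcribed.
→ *sibX* is ON.
c-di-GMP is absent, so JalE is inactive.
With no repressor bound, *torT* is transcribed.
So TorT is produced and active.
No repressor is bound and TorT is active, so *nolU* is transcribed.
→ *nolU* is ON.
Sorbose is absent, so DovV is active.
No repressor is bound and DovV is active, so *temT* is transcribed.
So TemT is produced and active.
cAMP is present, so MibN is inactive.
Required activator MibN is absent, so *mibM* is not transcribed.
So MibM is not produced.
Required activator MibM is absent, so *sibW* is not transcribed.
→ *sibW* is OFF.
2 of the 3 genes are transcribed.

2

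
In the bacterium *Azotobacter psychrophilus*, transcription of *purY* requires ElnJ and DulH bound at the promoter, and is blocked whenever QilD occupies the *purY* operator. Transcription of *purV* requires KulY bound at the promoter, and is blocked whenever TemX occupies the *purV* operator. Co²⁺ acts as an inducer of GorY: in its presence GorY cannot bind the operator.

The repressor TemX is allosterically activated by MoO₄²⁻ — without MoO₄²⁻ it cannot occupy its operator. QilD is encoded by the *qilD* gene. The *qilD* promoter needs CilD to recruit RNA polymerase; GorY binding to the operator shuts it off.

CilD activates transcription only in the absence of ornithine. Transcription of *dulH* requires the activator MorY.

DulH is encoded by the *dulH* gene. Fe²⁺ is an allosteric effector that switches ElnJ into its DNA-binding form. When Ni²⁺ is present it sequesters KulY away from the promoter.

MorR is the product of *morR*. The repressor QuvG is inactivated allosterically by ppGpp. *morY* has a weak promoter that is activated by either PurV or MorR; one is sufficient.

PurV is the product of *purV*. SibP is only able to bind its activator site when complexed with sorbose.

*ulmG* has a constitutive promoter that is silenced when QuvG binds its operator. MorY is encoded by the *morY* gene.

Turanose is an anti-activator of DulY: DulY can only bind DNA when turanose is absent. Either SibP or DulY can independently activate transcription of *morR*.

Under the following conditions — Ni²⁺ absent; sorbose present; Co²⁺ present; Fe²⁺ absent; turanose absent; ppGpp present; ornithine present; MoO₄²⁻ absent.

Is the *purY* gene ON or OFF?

OFF

Co²⁺ is present, so GorY is inactive.
Ornithine is present, so CilD is inactive.
Required activator CilD is absent, so *qilD* is not transcribed.
So QilD is not produced.
Fe²⁺ is absent, so ElnJ is inactive.
Ni²⁺ is absent, so KulY is active.
MoO₄²⁻ is absent, so TemX is inactive.
No repressor is bound and KulY is active, so *purV* is transcribed.
So PurV is produced and active.
Sorbose is present, so SibP is active.
Turanose is absent, so DulY is active.
Activator SibP is present, so *morR* is transcribed.
So MorR is produced and active.
Activator PurV is present, so *morY* is transcribed.
So MorY is produced and active.
No repressor is bound and MorY is active, so *dulH* is transcribed.
So DulH is produced and active.
Required activator ElnJ is absent, so *purY* is not transcribed.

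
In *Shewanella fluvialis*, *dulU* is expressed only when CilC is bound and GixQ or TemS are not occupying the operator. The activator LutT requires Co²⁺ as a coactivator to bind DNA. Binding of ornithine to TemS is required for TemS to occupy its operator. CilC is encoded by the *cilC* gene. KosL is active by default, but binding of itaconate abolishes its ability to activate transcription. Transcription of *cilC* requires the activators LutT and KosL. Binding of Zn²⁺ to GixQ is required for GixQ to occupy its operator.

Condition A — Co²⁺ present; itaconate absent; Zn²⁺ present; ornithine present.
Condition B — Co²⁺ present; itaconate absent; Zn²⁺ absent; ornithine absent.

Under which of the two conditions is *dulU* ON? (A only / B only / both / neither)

Condition A:
Co²⁺ is present, so LutT is active.
Itaconate is absent, so KosL is active.
No repressor is bound and LutT and KosL are active, so *cilC* is transcribed.
So CilC is produced and active.
Zn²⁺ is present, so GixQ is active.
Ornithine is present, so TemS is active.
With repressor GixQ bound, *dulU* is not transcribed.
→ *dulU* is OFF in A.
Condition B:
Co²⁺ is present, so LutT is active.
Itaconate is absent, so KosL is active.
No repressor is bound and LutT and KosL are active, so *cilC* is transcribed.
So CilC is produced and active.
Zn²⁺ is absent, so GixQ is inactive.
Ornithine is absent, so TemS is inactive.
No repressor is bound and CilC is active, so *dulU* is transcribed.
→ *dulU* is ON in B.

B only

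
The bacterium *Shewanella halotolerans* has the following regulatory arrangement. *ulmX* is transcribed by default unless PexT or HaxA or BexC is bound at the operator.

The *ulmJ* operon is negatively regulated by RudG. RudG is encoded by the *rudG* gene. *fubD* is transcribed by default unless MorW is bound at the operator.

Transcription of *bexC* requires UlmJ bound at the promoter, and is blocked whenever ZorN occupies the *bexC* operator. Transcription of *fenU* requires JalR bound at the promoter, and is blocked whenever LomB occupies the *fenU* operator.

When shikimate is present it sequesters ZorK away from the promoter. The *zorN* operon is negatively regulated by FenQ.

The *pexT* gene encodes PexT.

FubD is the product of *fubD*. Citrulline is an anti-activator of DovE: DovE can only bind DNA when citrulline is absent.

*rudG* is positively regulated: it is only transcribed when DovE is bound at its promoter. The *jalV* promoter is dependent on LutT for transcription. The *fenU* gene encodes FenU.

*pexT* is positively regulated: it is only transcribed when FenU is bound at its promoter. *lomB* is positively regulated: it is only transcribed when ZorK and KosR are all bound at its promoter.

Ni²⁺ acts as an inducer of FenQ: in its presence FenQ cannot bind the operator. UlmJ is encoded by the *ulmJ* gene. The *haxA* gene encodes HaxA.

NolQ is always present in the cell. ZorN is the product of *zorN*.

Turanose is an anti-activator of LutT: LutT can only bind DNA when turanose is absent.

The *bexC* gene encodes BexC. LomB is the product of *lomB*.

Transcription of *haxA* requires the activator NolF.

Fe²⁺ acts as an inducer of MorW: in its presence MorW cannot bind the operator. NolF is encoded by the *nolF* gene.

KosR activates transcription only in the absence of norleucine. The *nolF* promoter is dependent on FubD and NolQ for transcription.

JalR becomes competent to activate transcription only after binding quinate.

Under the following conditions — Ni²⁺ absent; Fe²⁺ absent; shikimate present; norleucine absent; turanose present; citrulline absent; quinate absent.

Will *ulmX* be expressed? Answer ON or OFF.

Quinate is absent, so JalR is inactive.
Shikimate is present, so ZorK is inactive.
Norleucine is absent, so KosR is active.
Required activator ZorK is absent, so *lomB* is not transcribed.
So LomB is not produced.
Required activator JalR is absent, so *fenU* is not transcribed.
So FenU is not produced.
Required activator FenU is absent, so *pexT* is not transcribed.
So PexT is not produced.
Fe²⁺ is absent, so MorW is active.
With repressor MorW bound, *fubD* is not transcribed.
So FubD is not produced.
NolQ is produced constitutively and is active.
Required activator FubD is absent, so *nolF* is not transcribed.
So NolF is not produced.
Required activator NolF is absent, so *haxA* is not transcribed.
So HaxA is not produced.
Ni²⁺ is absent, so FenQ is active.
With repressor FenQ bound, *zorN* is not transcribed.
So ZorN is not produced.
Citrulline is absent, so DovE is active.
No repressor is bound and DovE is active, so *rudG* is transcribed.
So RudG is produced and active.
With repressor RudG bound, *ulmJ* is not transcribed.
So UlmJ is not produced.
Required activator UlmJ is absent, so *bexC* is not transcribed.
So BexC is not produced.
With no repressor bound, *ulmX* is transcribed.

ON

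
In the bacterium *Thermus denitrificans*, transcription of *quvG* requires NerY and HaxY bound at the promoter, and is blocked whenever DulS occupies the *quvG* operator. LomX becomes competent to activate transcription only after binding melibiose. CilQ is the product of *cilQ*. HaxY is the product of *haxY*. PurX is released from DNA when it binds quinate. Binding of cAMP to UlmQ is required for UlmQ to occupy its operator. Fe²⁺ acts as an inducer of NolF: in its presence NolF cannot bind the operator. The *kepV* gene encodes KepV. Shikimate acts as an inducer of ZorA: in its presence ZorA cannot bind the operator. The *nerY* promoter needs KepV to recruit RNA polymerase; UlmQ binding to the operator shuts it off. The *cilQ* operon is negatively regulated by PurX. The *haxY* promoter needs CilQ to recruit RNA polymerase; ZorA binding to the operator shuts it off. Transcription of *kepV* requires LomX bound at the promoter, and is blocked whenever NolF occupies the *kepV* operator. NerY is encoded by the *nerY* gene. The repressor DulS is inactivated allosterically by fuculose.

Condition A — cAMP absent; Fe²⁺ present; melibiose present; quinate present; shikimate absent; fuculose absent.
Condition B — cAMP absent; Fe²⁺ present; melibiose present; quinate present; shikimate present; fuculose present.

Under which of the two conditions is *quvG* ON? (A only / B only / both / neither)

B only

Condition A:
cAMP is absent, so UlmQ is inactive.
Fe²⁺ is present, so NolF is inactive.
Melibiose is present, so LomX is active.
No repressor is bound and LomX is active, so *kepV* is transcribed.
So KepV is produced and active.
No repressor is bound and KepV is active, so *nerY* is transcribed.
So NerY is produced and active.
Quinate is present, so PurX is inactive.
With no repressor bound, *cilQ* is transcribed.
So CilQ is produced and active.
Shikimate is absent, so ZorA is active.
With repressor ZorA bound, *haxY* is not transcribed.
So HaxY is not produced.
Fuculose is absent, so DulS is active.
With repressor DulS bound, *quvG* is not transcribed.
→ *quvG* is OFF in A.
Condition B:
cAMP is absent, so UlmQ is inactive.
Fe²⁺ is present, so NolF is inactive.
Melibiose is present, so LomX is active.
No repressor is bound and LomX is active, so *kepV* is transcribed.
So KepV is produced and active.
No repressor is bound and KepV is active, so *nerY* is transcribed.
So NerY is produced and active.
Quinate is present, so PurX is inactive.
With no repressor bound, *cilQ* is transcribed.
So CilQ is produced and active.
Shikimate is present, so ZorA is inactive.
No repressor is bound and CilQ is active, so *haxY* is transcribed.
So HaxY is produced and active.
Fuculose is present, so DulS is inactive.
No repressor is bound and NerY and HaxY are active, so *quvG* is transcribed.
→ *quvG* is ON in B.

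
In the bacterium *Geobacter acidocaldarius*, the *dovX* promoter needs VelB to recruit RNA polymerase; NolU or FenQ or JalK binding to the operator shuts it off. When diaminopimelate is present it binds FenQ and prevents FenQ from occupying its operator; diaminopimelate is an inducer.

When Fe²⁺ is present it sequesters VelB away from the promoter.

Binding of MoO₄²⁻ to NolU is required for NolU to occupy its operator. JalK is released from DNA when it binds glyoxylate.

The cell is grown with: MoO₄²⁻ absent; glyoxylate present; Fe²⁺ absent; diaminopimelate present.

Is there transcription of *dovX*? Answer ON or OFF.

ON

MoO₄²⁻ is absent, so NolU is inactive.
Diaminopimelate is present, so FenQ is inactive.
Fe²⁺ is absent, so VelB is active.
Glyoxylate is present, so JalK is inactive.
No repressor is bound and VelB is active, so *dovX* is transcribed.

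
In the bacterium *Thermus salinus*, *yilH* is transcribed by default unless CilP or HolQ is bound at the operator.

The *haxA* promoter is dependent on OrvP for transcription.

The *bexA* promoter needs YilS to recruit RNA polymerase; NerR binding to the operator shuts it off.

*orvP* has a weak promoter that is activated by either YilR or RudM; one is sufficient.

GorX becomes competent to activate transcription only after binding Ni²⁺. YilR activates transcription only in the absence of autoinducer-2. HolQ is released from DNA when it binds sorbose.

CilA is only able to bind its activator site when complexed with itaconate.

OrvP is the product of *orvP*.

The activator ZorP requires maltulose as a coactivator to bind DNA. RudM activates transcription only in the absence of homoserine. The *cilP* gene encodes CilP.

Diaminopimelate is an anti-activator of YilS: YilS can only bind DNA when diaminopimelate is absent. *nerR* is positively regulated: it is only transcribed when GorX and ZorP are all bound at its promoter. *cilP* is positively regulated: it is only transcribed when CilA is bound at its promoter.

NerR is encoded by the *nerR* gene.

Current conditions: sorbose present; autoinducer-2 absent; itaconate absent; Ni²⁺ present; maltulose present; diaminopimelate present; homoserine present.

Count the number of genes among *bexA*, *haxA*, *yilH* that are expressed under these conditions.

Ni²⁺ is present, so GorX is active.
Maltulose is present, so ZorP is active.
No repressor is bound and GorX and ZorP are active, so *nerR* is transcribed.
So NerR is produced and active.
Diaminopimelate is present, so YilS is inactive.
With repressor NerR bound, *bexA* is not transcribed.
→ *bexA* is OFF.
Autoinducer-2 is absent, so YilR is active.
Homoserine is present, so RudM is inactive.
Activator YilR is present, so *orvP* is transcribed.
So OrvP is produced and active.
No repressor is bound and OrvP is active, so *haxA* is transcribed.
→ *haxA* is ON.
Itaconate is absent, so CilA is inactive.
Required activator CilA is absent, so *cilP* is not transcribed.
So CilP is not produced.
Sorbose is present, so HolQ is inactive.
With no repressor bound, *yilH* is transcribed.
→ *yilH* is ON.
2 of the 3 genes are transcribed.

2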